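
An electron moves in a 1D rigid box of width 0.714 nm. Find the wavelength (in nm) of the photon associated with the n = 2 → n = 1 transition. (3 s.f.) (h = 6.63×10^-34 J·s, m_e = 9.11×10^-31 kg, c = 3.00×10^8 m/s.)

E_1 = h²/(8m_eL²) = 1.183×10^-19 J, so ΔE = (2² − 1²)E_1 = 3.549×10^-19 J.
λ = hc/ΔE = (6.63×10^-34·3.00×10^8)/3.549×10^-19 = 5.60×10^-7 m = 560 nm.

λ = 560 nm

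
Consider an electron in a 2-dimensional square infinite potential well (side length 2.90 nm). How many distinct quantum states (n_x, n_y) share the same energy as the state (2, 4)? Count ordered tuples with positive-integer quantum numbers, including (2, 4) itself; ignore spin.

The level has n_x² + n_y² = 20. The ordered positive-integer solutions are (2, 4), (4, 2).
That gives 2 states.

degeneracy = 2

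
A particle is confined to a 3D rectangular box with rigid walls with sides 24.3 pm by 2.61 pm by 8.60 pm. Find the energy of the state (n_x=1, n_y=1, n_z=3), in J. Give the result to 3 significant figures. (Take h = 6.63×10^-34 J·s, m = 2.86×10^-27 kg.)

For a 3D rectangular well E = (h²/8m)·Σ n_i²/L_i² = (6.63×10^-34)²/(8·2.86×10^-27) · [1²/(24.3 pm)² + 1²/(2.61 pm)² + 3²/(8.60 pm)²].
Evaluating gives E = 5.19×10^-18 J.

E = 5.19×10^-18 J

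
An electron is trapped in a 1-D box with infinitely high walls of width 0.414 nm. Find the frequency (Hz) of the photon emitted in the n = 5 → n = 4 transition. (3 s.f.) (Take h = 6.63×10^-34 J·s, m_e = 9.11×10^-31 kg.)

f = 4.78×10^15 Hz

E_1 = h²/(8m_eL²) = 3.519×10^-19 J and ΔE = (5² − 4²)E_1 = 3.167×10^-18 J.
f = ΔE/h = 3.167×10^-18/6.63×10^-34 = 4.78×10^15 Hz.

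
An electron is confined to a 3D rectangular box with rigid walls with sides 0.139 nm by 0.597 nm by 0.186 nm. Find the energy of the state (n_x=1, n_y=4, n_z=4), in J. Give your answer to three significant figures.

For a 3D rectangular well E = (h²/8m_e)·Σ n_i²/L_i² = (6.626×10^-34)²/(8·9.109×10^-31) · [1²/(0.139 nm)² + 4²/(0.597 nm)² + 4²/(0.186 nm)²].
Evaluating gives E = 3.37×10^-17 J.

E = 3.37×10^-17 J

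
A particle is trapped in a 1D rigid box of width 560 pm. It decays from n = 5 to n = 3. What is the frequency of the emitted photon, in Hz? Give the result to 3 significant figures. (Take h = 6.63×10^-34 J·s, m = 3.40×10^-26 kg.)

E_1 = h²/(8mL²) = 5.153×10^-24 J and ΔE = (5² − 3²)E_1 = 8.245×10^-23 J.
f = ΔE/h = 8.245×10^-23/6.63×10^-34 = 1.24×10^11 Hz.

f = 1.24×10^11 Hz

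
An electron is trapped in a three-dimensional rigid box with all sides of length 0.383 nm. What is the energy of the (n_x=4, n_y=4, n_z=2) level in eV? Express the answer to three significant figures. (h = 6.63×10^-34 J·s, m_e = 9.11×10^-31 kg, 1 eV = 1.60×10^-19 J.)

E = 92.5 eV

For a 3D rectangular well E = (h²/8m_e)·Σ n_i²/L_i² = (6.63×10^-34)²/(8·9.11×10^-31) · [4²/(0.383 nm)² + 4²/(0.383 nm)² + 2²/(0.383 nm)²].
Evaluating gives E = 1.480×10^-17 J = 92.5 eV.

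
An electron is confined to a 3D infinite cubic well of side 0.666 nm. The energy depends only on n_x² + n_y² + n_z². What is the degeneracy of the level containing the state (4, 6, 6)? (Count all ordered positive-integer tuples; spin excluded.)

The level has n_x² + n_y² + n_z² = 88. The ordered positive-integer solutions are (4, 6, 6), (6, 4, 6), (6, 6, 4).
That gives 3 states.

degeneracy = 3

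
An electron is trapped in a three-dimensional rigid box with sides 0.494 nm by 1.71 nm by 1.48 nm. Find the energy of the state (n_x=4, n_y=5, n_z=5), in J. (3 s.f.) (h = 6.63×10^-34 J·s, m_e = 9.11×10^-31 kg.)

For a 3D rectangular well E = (h²/8m_e)·Σ n_i²/L_i² = (6.63×10^-34)²/(8·9.11×10^-31) · [4²/(0.494 nm)² + 5²/(1.71 nm)² + 5²/(1.48 nm)²].
Evaluating gives E = 5.16×10^-18 J.

E = 5.16×10^-18 J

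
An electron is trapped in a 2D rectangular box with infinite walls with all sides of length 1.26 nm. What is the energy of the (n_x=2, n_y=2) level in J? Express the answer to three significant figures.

E = 3.04×10^-19 J

For a 2D rectangular well E = (h²/8m_e)·Σ n_i²/L_i² = (6.626×10^-34)²/(8·9.109×10^-31) · [2²/(1.26 nm)² + 2²/(1.26 nm)²].
Evaluating gives E = 3.04×10^-19 J.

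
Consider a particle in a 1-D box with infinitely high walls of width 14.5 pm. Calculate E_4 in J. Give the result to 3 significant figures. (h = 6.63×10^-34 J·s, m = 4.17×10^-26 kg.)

E_4 = 1.00×10^-19 J

For an infinite well E_n = n²h²/(8mL²), so E_1 = h²/(8mL²) = (6.63×10^-34)²/(8·4.17×10^-26·(1.45×10^-11 m)²) = 6.267×10^-21 J.
Then E_4 = 4²·E_1 = 16·6.267×10^-21 J = 1.00×10^-19 J.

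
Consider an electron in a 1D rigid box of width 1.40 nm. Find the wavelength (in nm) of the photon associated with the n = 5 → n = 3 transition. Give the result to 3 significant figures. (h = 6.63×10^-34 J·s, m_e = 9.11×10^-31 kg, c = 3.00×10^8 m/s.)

λ = 404 nm

E_1 = h²/(8m_eL²) = 3.077×10^-20 J, so ΔE = (5² − 3²)E_1 = 4.923×10^-19 J.
λ = hc/ΔE = (6.63×10^-34·3.00×10^8)/4.923×10^-19 = 4.04×10^-7 m = 404 nm.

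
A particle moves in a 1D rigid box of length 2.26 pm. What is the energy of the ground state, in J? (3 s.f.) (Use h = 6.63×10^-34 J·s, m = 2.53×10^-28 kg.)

E_1 = 4.25×10^-17 J

For an infinite well E_n = n²h²/(8mL²), so E_1 = h²/(8mL²) = (6.63×10^-34)²/(8·2.53×10^-28·(2.26×10^-12 m)²) = 4.252×10^-17 J.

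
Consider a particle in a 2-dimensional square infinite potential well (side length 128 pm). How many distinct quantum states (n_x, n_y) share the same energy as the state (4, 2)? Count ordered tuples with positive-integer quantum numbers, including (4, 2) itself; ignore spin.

The level has n_x² + n_y² = 20. The ordered positive-integer solutions are (2, 4), (4, 2).
That gives 2 states.

degeneracy = 2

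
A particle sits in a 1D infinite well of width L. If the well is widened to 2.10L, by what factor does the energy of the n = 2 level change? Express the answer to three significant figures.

E_n ∝ 1/L², so the energy scales by 1/2.10² = 0.227.

0.227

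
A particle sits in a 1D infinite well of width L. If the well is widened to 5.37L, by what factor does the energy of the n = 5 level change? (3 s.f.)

0.0347

E_n ∝ 1/L², so the energy scales by 1/5.37² = 0.0347.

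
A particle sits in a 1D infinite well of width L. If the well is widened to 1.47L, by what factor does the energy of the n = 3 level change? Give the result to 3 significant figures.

E_n ∝ 1/L², so the energy scales by 1/1.47² = 0.463.

0.463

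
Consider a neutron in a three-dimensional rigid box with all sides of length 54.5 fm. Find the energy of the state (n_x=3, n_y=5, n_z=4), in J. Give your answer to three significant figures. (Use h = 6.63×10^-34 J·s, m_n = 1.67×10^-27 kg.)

E = 5.54×10^-13 J

For a 3D rectangular well E = (h²/8m_n)·Σ n_i²/L_i² = (6.63×10^-34)²/(8·1.67×10^-27) · [3²/(54.5 fm)² + 5²/(54.5 fm)² + 4²/(54.5 fm)²].
Evaluating gives E = 5.54×10^-13 J.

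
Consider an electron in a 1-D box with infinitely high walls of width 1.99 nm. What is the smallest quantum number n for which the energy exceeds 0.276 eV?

E_1 = h²/(8m_eL²) = 1.521×10^-20 J = 0.09494 eV.
Need n² > 0.276/0.09494 = 2.907, i.e. n > 1.705.
The smallest integer satisfying this is n = 2.

n = 2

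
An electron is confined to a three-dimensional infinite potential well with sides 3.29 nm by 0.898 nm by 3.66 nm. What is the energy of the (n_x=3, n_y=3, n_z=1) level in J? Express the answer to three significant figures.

For a 3D rectangular well E = (h²/8m_e)·Σ n_i²/L_i² = (6.626×10^-34)²/(8·9.109×10^-31) · [3²/(3.29 nm)² + 3²/(0.898 nm)² + 1²/(3.66 nm)²].
Evaluating gives E = 7.27×10^-19 J.

E = 7.27×10^-19 J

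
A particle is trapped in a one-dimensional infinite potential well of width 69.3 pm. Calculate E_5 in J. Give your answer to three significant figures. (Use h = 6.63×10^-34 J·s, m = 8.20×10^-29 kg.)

E_5 = 3.49×10^-18 J

For an infinite well E_n = n²h²/(8mL²), so E_1 = h²/(8mL²) = (6.63×10^-34)²/(8·8.20×10^-29·(6.93×10^-11 m)²) = 1.395×10^-19 J.
Then E_5 = 5²·E_1 = 25·1.395×10^-19 J = 3.49×10^-18 J.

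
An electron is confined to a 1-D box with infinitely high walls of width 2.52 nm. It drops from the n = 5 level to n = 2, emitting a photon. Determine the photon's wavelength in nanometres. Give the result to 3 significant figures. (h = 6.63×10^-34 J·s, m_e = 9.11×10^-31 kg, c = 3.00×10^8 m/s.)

E_1 = h²/(8m_eL²) = 9.498×10^-21 J, so ΔE = (5² − 2²)E_1 = 1.995×10^-19 J.
λ = hc/ΔE = (6.63×10^-34·3.00×10^8)/1.995×10^-19 = 9.97×10^-7 m = 997 nm.

λ = 997 nm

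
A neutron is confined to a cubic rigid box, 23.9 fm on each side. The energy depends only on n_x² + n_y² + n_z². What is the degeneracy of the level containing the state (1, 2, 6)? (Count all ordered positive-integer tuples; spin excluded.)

degeneracy = 9

The level has n_x² + n_y² + n_z² = 41. The ordered positive-integer solutions are (1, 2, 6), (1, 6, 2), (2, 1, 6), (2, 6, 1), (3, 4, 4), (4, 3, 4), (4, 4, 3), (6, 1, 2), (6, 2, 1).
That gives 9 states.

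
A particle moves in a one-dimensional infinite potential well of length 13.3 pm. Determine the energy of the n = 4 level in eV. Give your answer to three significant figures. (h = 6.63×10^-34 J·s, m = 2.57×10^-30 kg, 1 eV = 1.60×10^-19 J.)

For an infinite well E_n = n²h²/(8mL²), so E_1 = h²/(8mL²) = (6.63×10^-34)²/(8·2.57×10^-30·(1.33×10^-11 m)²) = 1.209×10^-16 J.
Then E_4 = 4²·E_1 = 16·1.209×10^-16 J = 1.934×10^-15 J.
Converting, E_4 = 1.934×10^-15 J / (1.60×10^-19 J/eV) = 1.21×10^4 eV.

E_4 = 1.21×10^4 eV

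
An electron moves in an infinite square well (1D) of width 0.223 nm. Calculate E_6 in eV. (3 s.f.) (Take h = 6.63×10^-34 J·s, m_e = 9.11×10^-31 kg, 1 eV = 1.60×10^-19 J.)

For an infinite well E_n = n²h²/(8m_eL²), so E_1 = h²/(8m_eL²) = (6.63×10^-34)²/(8·9.11×10^-31·(2.23×10^-10 m)²) = 1.213×10^-18 J.
Then E_6 = 6²·E_1 = 36·1.213×10^-18 J = 4.367×10^-17 J.
Converting, E_6 = 4.367×10^-17 J / (1.60×10^-19 J/eV) = 273 eV.

E_6 = 273 eV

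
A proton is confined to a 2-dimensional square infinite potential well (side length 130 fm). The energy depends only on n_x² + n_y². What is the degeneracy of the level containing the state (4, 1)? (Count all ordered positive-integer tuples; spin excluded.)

The level has n_x² + n_y² = 17. The ordered positive-integer solutions are (1, 4), (4, 1).
That gives 2 states.

degeneracy = 2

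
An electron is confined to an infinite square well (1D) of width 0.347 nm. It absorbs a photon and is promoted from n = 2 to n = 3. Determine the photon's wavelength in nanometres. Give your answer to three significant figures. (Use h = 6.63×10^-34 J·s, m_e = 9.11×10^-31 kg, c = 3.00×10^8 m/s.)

λ = 79.4 nm

E_1 = h²/(8m_eL²) = 5.009×10^-19 J, so ΔE = (3² − 2²)E_1 = 2.505×10^-18 J.
λ = hc/ΔE = (6.63×10^-34·3.00×10^8)/2.505×10^-18 = 7.94×10^-8 m = 79.4 nm.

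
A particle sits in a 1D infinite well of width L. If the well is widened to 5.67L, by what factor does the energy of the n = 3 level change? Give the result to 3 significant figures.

0.0311

E_n ∝ 1/L², so the energy scales by 1/5.67² = 0.0311.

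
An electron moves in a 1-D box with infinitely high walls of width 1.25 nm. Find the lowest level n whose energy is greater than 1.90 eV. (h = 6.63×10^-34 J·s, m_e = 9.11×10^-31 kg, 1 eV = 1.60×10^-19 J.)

n = 3

E_1 = h²/(8m_eL²) = 3.860×10^-20 J = 0.2413 eV.
Need n² > 1.90/0.2413 = 7.874, i.e. n > 2.806.
The smallest integer satisfying this is n = 3.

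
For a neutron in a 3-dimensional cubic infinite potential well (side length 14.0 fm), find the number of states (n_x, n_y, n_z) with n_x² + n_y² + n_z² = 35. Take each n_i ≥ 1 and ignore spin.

The level has n_x² + n_y² + n_z² = 35. The ordered positive-integer solutions are (1, 3, 5), (1, 5, 3), (3, 1, 5), (3, 5, 1), (5, 1, 3), (5, 3, 1).
That gives 6 states.

degeneracy = 6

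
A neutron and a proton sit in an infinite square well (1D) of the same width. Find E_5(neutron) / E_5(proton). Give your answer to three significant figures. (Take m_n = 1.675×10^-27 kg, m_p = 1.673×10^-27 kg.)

0.999

E_n ∝ 1/m at fixed n and L, so the ratio is m_p/m_n = 1.673×10^-27/1.675×10^-27 = 0.999.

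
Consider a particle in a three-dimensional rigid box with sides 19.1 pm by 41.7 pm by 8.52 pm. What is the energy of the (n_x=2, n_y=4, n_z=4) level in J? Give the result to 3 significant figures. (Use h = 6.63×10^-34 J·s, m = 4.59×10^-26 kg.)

For a 3D rectangular well E = (h²/8m)·Σ n_i²/L_i² = (6.63×10^-34)²/(8·4.59×10^-26) · [2²/(19.1 pm)² + 4²/(41.7 pm)² + 4²/(8.52 pm)²].
Evaluating gives E = 2.88×10^-19 J.

E = 2.88×10^-19 J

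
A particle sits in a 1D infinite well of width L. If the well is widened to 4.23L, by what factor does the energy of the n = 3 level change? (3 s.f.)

E_n ∝ 1/L², so the energy scales by 1/4.23² = 0.0559.

0.0559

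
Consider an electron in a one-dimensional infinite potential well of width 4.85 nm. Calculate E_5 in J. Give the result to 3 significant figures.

For an infinite well E_n = n²h²/(8m_eL²), so E_1 = h²/(8m_eL²) = (6.626×10^-34)²/(8·9.109×10^-31·(4.85×10^-9 m)²) = 2.561×10^-21 J.
Then E_5 = 5²·E_1 = 25·2.561×10^-21 J = 6.40×10^-20 J.

E_5 = 6.40×10^-20 J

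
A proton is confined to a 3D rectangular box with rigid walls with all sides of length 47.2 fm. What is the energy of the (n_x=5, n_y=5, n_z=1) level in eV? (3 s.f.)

For a 3D rectangular well E = (h²/8m_p)·Σ n_i²/L_i² = (6.626×10^-34)²/(8·1.673×10^-27) · [5²/(47.2 fm)² + 5²/(47.2 fm)² + 1²/(47.2 fm)²].
Evaluating gives E = 7.509×10^-13 J = 4.69×10^6 eV.

E = 4.69×10^6 eV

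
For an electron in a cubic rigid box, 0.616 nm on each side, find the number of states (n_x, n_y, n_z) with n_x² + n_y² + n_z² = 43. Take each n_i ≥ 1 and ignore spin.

The level has n_x² + n_y² + n_z² = 43. The ordered positive-integer solutions are (3, 3, 5), (3, 5, 3), (5, 3, 3).
That gives 3 states.

degeneracy = 3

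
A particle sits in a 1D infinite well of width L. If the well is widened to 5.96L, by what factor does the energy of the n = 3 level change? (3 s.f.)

E_n ∝ 1/L², so the energy scales by 1/5.96² = 0.0282.

0.0282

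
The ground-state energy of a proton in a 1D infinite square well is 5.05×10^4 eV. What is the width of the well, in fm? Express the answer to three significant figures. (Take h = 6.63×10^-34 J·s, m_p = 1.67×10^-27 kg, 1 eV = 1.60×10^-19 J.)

L = 63.8 fm

From E_n = n²h²/(8m_pL²), L = n·h/√(8m_pE_n).
E_1 = 5.05×10^4 eV = 8.080×10^-15 J, so L = 1·6.63×10^-34/√(8·1.67×10^-27·8.080×10^-15) = 6.38×10^-14 m = 63.8 fm.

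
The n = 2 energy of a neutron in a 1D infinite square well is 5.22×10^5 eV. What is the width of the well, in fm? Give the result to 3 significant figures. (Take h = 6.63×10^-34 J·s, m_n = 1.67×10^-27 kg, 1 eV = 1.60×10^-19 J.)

From E_n = n²h²/(8m_nL²), L = n·h/√(8m_nE_n).
E_2 = 5.22×10^5 eV = 8.352×10^-14 J, so L = 2·6.63×10^-34/√(8·1.67×10^-27·8.352×10^-14) = 3.97×10^-14 m = 39.7 fm.

L = 39.7 fm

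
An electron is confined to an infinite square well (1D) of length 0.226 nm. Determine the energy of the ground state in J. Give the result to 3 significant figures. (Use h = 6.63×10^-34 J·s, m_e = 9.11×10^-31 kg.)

For an infinite well E_n = n²h²/(8m_eL²), so E_1 = h²/(8m_eL²) = (6.63×10^-34)²/(8·9.11×10^-31·(2.26×10^-10 m)²) = 1.181×10^-18 J.

E_1 = 1.18×10^-18 J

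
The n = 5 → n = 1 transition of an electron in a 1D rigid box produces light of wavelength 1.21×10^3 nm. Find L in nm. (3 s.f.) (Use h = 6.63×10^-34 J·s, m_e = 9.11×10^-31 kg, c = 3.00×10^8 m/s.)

The photon carries ΔE = hc/λ = 6.63×10^-34·3.00×10^8/1.21×10^-6 m = 1.644×10^-19 J.
Since ΔE = (5² − 1²)E_1, E_1 = 6.850×10^-21 J, and L = h/√(8m_eE_1) = 2.97×10^-9 m = 2.97 nm.

L = 2.97 nm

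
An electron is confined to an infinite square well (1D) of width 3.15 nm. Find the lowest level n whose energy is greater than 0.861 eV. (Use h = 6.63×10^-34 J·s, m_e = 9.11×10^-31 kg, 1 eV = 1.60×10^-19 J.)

E_1 = h²/(8m_eL²) = 6.079×10^-21 J = 0.03799 eV.
Need n² > 0.861/0.03799 = 22.66, i.e. n > 4.760.
The smallest integer satisfying this is n = 5.

n = 5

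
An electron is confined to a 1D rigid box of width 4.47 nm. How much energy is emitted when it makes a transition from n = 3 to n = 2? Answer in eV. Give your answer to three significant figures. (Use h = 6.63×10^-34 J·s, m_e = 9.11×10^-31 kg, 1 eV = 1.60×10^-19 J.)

|ΔE| = 0.0943 eV

E_1 = h²/(8m_eL²) = 3.019×10^-21 J.
|ΔE| = |3² − 2²|·E_1 = 5·3.019×10^-21 J = 1.509×10^-20 J = 0.0943 eV.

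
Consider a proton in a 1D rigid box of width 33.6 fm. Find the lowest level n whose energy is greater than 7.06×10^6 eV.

n = 7

E_1 = h²/(8m_pL²) = 2.906×10^-14 J = 1.814×10^5 eV.
Need n² > 7.06×10^6/1.814×10^5 = 38.92, i.e. n > 6.239.
The smallest integer satisfying this is n = 7.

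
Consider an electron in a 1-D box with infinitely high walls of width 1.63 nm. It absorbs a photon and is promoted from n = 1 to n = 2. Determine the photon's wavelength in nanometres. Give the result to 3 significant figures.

λ = 2.92×10^3 nm

E_1 = h²/(8m_eL²) = 2.268×10^-20 J, so ΔE = (2² − 1²)E_1 = 6.804×10^-20 J.
λ = hc/ΔE = (6.626×10^-34·2.998×10^8)/6.804×10^-20 = 2.92×10^-6 m = 2.92×10^3 nm.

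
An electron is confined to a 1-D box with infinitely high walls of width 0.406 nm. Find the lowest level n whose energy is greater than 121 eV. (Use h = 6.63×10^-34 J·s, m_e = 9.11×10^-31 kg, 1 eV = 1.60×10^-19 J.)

E_1 = h²/(8m_eL²) = 3.659×10^-19 J = 2.287 eV.
Need n² > 121/2.287 = 52.91, i.e. n > 7.274.
The smallest integer satisfying this is n = 8.

n = 8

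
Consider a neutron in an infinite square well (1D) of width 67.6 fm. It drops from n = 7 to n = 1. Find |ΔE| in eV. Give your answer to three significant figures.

|ΔE| = 2.15×10^6 eV

E_1 = h²/(8m_nL²) = 7.170×10^-15 J.
|ΔE| = |7² − 1²|·E_1 = 48·7.170×10^-15 J = 3.442×10^-13 J = 2.15×10^6 eV.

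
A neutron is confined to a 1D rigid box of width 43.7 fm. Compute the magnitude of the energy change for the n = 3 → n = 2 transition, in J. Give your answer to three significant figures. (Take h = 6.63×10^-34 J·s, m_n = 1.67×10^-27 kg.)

E_1 = h²/(8m_nL²) = 1.723×10^-14 J.
|ΔE| = |3² − 2²|·E_1 = 5·1.723×10^-14 J = 8.61×10^-14 J.

|ΔE| = 8.61×10^-14 J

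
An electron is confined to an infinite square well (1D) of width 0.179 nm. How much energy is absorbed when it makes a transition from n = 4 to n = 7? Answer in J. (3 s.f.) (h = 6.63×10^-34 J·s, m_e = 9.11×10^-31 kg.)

E_1 = h²/(8m_eL²) = 1.882×10^-18 J.
|ΔE| = |4² − 7²|·E_1 = 33·1.882×10^-18 J = 6.21×10^-17 J.

|ΔE| = 6.21×10^-17 J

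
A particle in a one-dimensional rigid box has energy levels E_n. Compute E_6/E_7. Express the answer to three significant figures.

E_n ∝ n², so E_6/E_7 = 6²/7² = 36/49 = 0.735.

0.735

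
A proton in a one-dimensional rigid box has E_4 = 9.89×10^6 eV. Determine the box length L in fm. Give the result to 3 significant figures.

From E_n = n²h²/(8m_pL²), L = n·h/√(8m_pE_n).
E_4 = 9.89×10^6 eV = 1.584×10^-12 J, so L = 4·6.626×10^-34/√(8·1.673×10^-27·1.584×10^-12) = 1.82×10^-14 m = 18.2 fm.

L = 18.2 fm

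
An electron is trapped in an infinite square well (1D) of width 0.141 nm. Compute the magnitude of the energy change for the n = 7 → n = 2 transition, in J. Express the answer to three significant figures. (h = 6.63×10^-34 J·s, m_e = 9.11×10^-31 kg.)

E_1 = h²/(8m_eL²) = 3.034×10^-18 J.
|ΔE| = |7² − 2²|·E_1 = 45·3.034×10^-18 J = 1.37×10^-16 J.

|ΔE| = 1.37×10^-16 J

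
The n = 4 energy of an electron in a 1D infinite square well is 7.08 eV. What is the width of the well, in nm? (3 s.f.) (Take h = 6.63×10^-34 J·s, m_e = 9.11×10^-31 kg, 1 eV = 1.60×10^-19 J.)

From E_n = n²h²/(8m_eL²), L = n·h/√(8m_eE_n).
E_4 = 7.08 eV = 1.133×10^-18 J, so L = 4·6.63×10^-34/√(8·9.11×10^-31·1.133×10^-18) = 9.23×10^-10 m = 0.923 nm.

L = 0.923 nm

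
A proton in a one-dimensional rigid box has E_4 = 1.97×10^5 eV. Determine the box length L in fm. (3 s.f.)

From E_n = n²h²/(8m_pL²), L = n·h/√(8m_pE_n).
E_4 = 1.97×10^5 eV = 3.156×10^-14 J, so L = 4·6.626×10^-34/√(8·1.673×10^-27·3.156×10^-14) = 1.29×10^-13 m = 129 fm.

L = 129 fm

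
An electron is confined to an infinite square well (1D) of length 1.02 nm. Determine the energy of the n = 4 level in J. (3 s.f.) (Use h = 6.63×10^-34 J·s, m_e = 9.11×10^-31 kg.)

E_4 = 9.28×10^-19 J

For an infinite well E_n = n²h²/(8m_eL²), so E_1 = h²/(8m_eL²) = (6.63×10^-34)²/(8·9.11×10^-31·(1.02×10^-9 m)²) = 5.797×10^-20 J.
Then E_4 = 4²·E_1 = 16·5.797×10^-20 J = 9.28×10^-19 J.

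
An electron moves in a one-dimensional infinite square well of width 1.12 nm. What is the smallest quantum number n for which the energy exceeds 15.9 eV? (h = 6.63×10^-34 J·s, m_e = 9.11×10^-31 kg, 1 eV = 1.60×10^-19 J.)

E_1 = h²/(8m_eL²) = 4.808×10^-20 J = 0.3005 eV.
Need n² > 15.9/0.3005 = 52.91, i.e. n > 7.274.
The smallest integer satisfying this is n = 8.

n = 8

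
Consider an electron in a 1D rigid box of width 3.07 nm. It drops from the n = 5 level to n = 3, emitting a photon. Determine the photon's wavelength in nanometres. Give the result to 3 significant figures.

λ = 1.94×10^3 nm

E_1 = h²/(8m_eL²) = 6.392×10^-21 J, so ΔE = (5² − 3²)E_1 = 1.023×10^-19 J.
λ = hc/ΔE = (6.626×10^-34·2.998×10^8)/1.023×10^-19 = 1.94×10^-6 m = 1.94×10^3 nm.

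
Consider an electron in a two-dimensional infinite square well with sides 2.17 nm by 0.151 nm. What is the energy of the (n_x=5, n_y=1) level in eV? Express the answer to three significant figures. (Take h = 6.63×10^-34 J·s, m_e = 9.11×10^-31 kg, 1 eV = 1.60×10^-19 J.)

For a 2D rectangular well E = (h²/8m_e)·Σ n_i²/L_i² = (6.63×10^-34)²/(8·9.11×10^-31) · [5²/(2.17 nm)² + 1²/(0.151 nm)²].
Evaluating gives E = 2.965×10^-18 J = 18.5 eV.

E = 18.5 eV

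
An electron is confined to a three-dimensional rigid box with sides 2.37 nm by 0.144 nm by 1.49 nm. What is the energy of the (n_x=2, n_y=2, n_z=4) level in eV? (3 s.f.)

For a 3D rectangular well E = (h²/8m_e)·Σ n_i²/L_i² = (6.626×10^-34)²/(8·9.109×10^-31) · [2²/(2.37 nm)² + 2²/(0.144 nm)² + 4²/(1.49 nm)²].
Evaluating gives E = 1.210×10^-17 J = 75.5 eV.

E = 75.5 eV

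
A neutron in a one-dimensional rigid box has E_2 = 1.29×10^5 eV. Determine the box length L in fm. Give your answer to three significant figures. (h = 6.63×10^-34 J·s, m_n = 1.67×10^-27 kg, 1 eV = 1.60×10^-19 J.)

L = 79.9 fm

From E_n = n²h²/(8m_nL²), L = n·h/√(8m_nE_n).
E_2 = 1.29×10^5 eV = 2.064×10^-14 J, so L = 2·6.63×10^-34/√(8·1.67×10^-27·2.064×10^-14) = 7.99×10^-14 m = 79.9 fm.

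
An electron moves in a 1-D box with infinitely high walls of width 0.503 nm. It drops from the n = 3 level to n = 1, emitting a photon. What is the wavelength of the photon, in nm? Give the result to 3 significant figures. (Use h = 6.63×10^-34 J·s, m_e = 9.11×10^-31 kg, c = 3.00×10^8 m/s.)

E_1 = h²/(8m_eL²) = 2.384×10^-19 J, so ΔE = (3² − 1²)E_1 = 1.907×10^-18 J.
λ = hc/ΔE = (6.63×10^-34·3.00×10^8)/1.907×10^-18 = 1.04×10^-7 m = 104 nm.

λ = 104 nm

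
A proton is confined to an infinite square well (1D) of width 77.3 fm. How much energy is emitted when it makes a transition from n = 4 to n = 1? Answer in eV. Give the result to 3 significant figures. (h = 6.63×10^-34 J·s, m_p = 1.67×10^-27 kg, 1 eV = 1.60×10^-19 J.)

E_1 = h²/(8m_pL²) = 5.506×10^-15 J.
|ΔE| = |4² − 1²|·E_1 = 15·5.506×10^-15 J = 8.259×10^-14 J = 5.16×10^5 eV.

|ΔE| = 5.16×10^5 eV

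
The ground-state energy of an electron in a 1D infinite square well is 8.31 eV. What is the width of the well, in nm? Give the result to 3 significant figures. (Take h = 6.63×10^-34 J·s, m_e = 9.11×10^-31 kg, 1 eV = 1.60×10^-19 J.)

From E_n = n²h²/(8m_eL²), L = n·h/√(8m_eE_n).
E_1 = 8.31 eV = 1.330×10^-18 J, so L = 1·6.63×10^-34/√(8·9.11×10^-31·1.330×10^-18) = 2.13×10^-10 m = 0.213 nm.

L = 0.213 nm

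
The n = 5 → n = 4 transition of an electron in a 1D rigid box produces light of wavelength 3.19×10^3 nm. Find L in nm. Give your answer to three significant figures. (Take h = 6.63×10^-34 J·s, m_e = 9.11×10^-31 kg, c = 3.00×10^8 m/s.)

The photon carries ΔE = hc/λ = 6.63×10^-34·3.00×10^8/3.19×10^-6 m = 6.235×10^-20 J.
Since ΔE = (5² − 4²)E_1, E_1 = 6.928×10^-21 J, and L = h/√(8m_eE_1) = 2.95×10^-9 m = 2.95 nm.

L = 2.95 nm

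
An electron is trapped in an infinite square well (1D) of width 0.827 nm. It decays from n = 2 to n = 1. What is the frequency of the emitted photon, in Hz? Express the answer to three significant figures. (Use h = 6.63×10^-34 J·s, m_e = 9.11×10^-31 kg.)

E_1 = h²/(8m_eL²) = 8.819×10^-20 J and ΔE = (2² − 1²)E_1 = 2.646×10^-19 J.
f = ΔE/h = 2.646×10^-19/6.63×10^-34 = 3.99×10^14 Hz.

f = 3.99×10^14 Hz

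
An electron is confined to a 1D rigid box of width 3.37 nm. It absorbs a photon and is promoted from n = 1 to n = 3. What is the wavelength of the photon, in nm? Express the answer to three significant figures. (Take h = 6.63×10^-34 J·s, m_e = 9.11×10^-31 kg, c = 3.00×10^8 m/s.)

λ = 4.68×10^3 nm

E_1 = h²/(8m_eL²) = 5.311×10^-21 J, so ΔE = (3² − 1²)E_1 = 4.249×10^-20 J.
λ = hc/ΔE = (6.63×10^-34·3.00×10^8)/4.249×10^-20 = 4.68×10^-6 m = 4.68×10^3 nm.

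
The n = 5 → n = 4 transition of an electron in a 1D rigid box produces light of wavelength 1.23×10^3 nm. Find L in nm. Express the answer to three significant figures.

L = 1.83 nm

The photon carries ΔE = hc/λ = 6.626×10^-34·2.998×10^8/1.23×10^-6 m = 1.615×10^-19 J.
Since ΔE = (5² − 4²)E_1, E_1 = 1.794×10^-20 J, and L = h/√(8m_eE_1) = 1.83×10^-9 m = 1.83 nm.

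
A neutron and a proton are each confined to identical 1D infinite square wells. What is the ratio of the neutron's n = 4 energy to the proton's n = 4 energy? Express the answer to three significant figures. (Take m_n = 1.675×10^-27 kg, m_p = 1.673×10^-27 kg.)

E_n ∝ 1/m at fixed n and L, so the ratio is m_p/m_n = 1.673×10^-27/1.675×10^-27 = 0.999.

0.999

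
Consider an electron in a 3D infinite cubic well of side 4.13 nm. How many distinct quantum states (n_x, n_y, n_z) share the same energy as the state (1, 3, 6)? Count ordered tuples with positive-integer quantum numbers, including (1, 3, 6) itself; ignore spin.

The level has n_x² + n_y² + n_z² = 46. The ordered positive-integer solutions are (1, 3, 6), (1, 6, 3), (3, 1, 6), (3, 6, 1), (6, 1, 3), (6, 3, 1).
That gives 6 states.

degeneracy = 6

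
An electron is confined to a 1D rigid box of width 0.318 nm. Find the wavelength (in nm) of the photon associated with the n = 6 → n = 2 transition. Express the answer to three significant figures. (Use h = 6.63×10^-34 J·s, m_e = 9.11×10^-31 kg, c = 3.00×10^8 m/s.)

λ = 10.4 nm

E_1 = h²/(8m_eL²) = 5.964×10^-19 J, so ΔE = (6² − 2²)E_1 = 1.908×10^-17 J.
λ = hc/ΔE = (6.63×10^-34·3.00×10^8)/1.908×10^-17 = 1.04×10^-8 m = 10.4 nm.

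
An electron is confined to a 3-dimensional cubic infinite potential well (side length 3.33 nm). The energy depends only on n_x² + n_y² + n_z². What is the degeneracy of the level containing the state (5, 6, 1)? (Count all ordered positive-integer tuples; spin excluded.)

degeneracy = 12

The level has n_x² + n_y² + n_z² = 62. The ordered positive-integer solutions are (1, 5, 6), (1, 6, 5), (2, 3, 7), (2, 7, 3), (3, 2, 7), (3, 7, 2), (5, 1, 6), (5, 6, 1), (6, 1, 5), (6, 5, 1), (7, 2, 3), (7, 3, 2).
That gives 12 states.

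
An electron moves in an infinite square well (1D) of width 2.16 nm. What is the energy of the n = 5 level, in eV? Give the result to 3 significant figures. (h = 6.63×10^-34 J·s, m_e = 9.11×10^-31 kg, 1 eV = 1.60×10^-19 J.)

For an infinite well E_n = n²h²/(8m_eL²), so E_1 = h²/(8m_eL²) = (6.63×10^-34)²/(8·9.11×10^-31·(2.16×10^-9 m)²) = 1.293×10^-20 J.
Then E_5 = 5²·E_1 = 25·1.293×10^-20 J = 3.232×10^-19 J.
Converting, E_5 = 3.232×10^-19 J / (1.60×10^-19 J/eV) = 2.02 eV.

E_5 = 2.02 eV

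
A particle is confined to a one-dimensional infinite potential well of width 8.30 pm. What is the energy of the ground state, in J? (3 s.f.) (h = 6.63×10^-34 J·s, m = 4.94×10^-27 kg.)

E_1 = 1.61×10^-19 J

For an infinite well E_n = n²h²/(8mL²), so E_1 = h²/(8mL²) = (6.63×10^-34)²/(8·4.94×10^-27·(8.30×10^-12 m)²) = 1.615×10^-19 J.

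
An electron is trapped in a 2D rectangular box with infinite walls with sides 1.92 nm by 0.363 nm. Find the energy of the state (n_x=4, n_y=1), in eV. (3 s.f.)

E = 4.49 eV

For a 2D rectangular well E = (h²/8m_e)·Σ n_i²/L_i² = (6.626×10^-34)²/(8·9.109×10^-31) · [4²/(1.92 nm)² + 1²/(0.363 nm)²].
Evaluating gives E = 7.187×10^-19 J = 4.49 eV.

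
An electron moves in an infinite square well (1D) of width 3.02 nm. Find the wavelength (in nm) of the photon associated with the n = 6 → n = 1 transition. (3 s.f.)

E_1 = h²/(8m_eL²) = 6.606×10^-21 J, so ΔE = (6² − 1²)E_1 = 2.312×10^-19 J.
λ = hc/ΔE = (6.626×10^-34·2.998×10^8)/2.312×10^-19 = 8.59×10^-7 m = 859 nm.

λ = 859 nm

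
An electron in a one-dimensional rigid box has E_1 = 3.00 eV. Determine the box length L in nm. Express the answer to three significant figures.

From E_n = n²h²/(8m_eL²), L = n·h/√(8m_eE_n).
E_1 = 3.00 eV = 4.806×10^-19 J, so L = 1·6.626×10^-34/√(8·9.109×10^-31·4.806×10^-19) = 3.54×10^-10 m = 0.354 nm.

L = 0.354 nm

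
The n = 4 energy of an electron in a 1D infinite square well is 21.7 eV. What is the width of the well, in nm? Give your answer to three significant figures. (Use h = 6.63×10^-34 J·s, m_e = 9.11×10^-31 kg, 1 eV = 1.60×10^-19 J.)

From E_n = n²h²/(8m_eL²), L = n·h/√(8m_eE_n).
E_4 = 21.7 eV = 3.472×10^-18 J, so L = 4·6.63×10^-34/√(8·9.11×10^-31·3.472×10^-18) = 5.27×10^-10 m = 0.527 nm.

L = 0.527 nm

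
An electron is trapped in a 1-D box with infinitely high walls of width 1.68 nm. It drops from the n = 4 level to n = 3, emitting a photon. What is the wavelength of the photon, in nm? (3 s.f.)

λ = 1.33×10^3 nm

E_1 = h²/(8m_eL²) = 2.135×10^-20 J, so ΔE = (4² − 3²)E_1 = 1.495×10^-19 J.
λ = hc/ΔE = (6.626×10^-34·2.998×10^8)/1.495×10^-19 = 1.33×10^-6 m = 1.33×10^3 nm.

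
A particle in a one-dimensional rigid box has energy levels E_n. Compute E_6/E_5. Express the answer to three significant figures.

1.44

E_n ∝ n², so E_6/E_5 = 6²/5² = 36/25 = 1.44.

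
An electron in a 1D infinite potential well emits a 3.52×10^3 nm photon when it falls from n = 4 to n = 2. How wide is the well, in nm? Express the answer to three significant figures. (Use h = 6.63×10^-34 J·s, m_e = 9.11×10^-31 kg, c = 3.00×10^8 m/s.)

The photon carries ΔE = hc/λ = 6.63×10^-34·3.00×10^8/3.52×10^-6 m = 5.651×10^-20 J.
Since ΔE = (4² − 2²)E_1, E_1 = 4.709×10^-21 J, and L = h/√(8m_eE_1) = 3.58×10^-9 m = 3.58 nm.

L = 3.58 nm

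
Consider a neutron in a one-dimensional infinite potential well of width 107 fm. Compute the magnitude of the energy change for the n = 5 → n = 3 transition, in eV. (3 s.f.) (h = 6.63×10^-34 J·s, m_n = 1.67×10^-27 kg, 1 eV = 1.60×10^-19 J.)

|ΔE| = 2.87×10^5 eV

E_1 = h²/(8m_nL²) = 2.874×10^-15 J.
|ΔE| = |5² − 3²|·E_1 = 16·2.874×10^-15 J = 4.598×10^-14 J = 2.87×10^5 eV.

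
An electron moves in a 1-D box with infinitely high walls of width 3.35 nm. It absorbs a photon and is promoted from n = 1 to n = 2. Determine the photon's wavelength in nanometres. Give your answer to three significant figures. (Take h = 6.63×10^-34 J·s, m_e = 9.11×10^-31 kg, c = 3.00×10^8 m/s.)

E_1 = h²/(8m_eL²) = 5.374×10^-21 J, so ΔE = (2² − 1²)E_1 = 1.612×10^-20 J.
λ = hc/ΔE = (6.63×10^-34·3.00×10^8)/1.612×10^-20 = 1.23×10^-5 m = 1.23×10^4 nm.

λ = 1.23×10^4 nm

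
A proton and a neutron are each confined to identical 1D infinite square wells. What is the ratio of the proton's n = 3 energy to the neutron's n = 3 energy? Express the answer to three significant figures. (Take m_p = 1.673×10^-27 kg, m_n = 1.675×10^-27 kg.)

1.00

E_n ∝ 1/m at fixed n and L, so the ratio is m_n/m_p = 1.675×10^-27/1.673×10^-27 = 1.00.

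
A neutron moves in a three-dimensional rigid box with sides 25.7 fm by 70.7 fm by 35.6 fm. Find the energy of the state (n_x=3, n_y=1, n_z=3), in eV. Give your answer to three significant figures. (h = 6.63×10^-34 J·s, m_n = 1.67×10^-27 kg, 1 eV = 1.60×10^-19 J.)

E = 4.30×10^6 eV

For a 3D rectangular well E = (h²/8m_n)·Σ n_i²/L_i² = (6.63×10^-34)²/(8·1.67×10^-27) · [3²/(25.7 fm)² + 1²/(70.7 fm)² + 3²/(35.6 fm)²].
Evaluating gives E = 6.886×10^-13 J = 4.30×10^6 eV.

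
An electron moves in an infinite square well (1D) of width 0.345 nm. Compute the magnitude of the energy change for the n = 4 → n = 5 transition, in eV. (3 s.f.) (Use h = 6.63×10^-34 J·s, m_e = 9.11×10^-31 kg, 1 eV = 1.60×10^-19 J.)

|ΔE| = 28.5 eV

E_1 = h²/(8m_eL²) = 5.067×10^-19 J.
|ΔE| = |4² − 5²|·E_1 = 9·5.067×10^-19 J = 4.560×10^-18 J = 28.5 eV.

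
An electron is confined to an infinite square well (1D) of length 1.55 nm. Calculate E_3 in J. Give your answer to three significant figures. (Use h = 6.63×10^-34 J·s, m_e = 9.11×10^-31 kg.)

For an infinite well E_n = n²h²/(8m_eL²), so E_1 = h²/(8m_eL²) = (6.63×10^-34)²/(8·9.11×10^-31·(1.55×10^-9 m)²) = 2.510×10^-20 J.
Then E_3 = 3²·E_1 = 9·2.510×10^-20 J = 2.26×10^-19 J.

E_3 = 2.26×10^-19 J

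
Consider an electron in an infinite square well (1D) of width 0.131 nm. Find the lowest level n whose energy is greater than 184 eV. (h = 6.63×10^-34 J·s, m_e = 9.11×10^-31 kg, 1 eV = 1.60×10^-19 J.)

n = 3

E_1 = h²/(8m_eL²) = 3.515×10^-18 J = 21.97 eV.
Need n² > 184/21.97 = 8.375, i.e. n > 2.894.
The smallest integer satisfying this is n = 3.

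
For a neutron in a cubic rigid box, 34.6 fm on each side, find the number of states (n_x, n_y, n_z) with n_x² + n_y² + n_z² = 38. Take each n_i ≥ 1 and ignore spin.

The level has n_x² + n_y² + n_z² = 38. The ordered positive-integer solutions are (1, 1, 6), (1, 6, 1), (2, 3, 5), (2, 5, 3), (3, 2, 5), (3, 5, 2), (5, 2, 3), (5, 3, 2), (6, 1, 1).
That gives 9 states.

degeneracy = 9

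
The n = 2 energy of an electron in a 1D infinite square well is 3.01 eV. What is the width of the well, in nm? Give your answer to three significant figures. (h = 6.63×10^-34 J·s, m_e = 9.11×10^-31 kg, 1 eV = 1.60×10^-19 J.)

L = 0.708 nm

From E_n = n²h²/(8m_eL²), L = n·h/√(8m_eE_n).
E_2 = 3.01 eV = 4.816×10^-19 J, so L = 2·6.63×10^-34/√(8·9.11×10^-31·4.816×10^-19) = 7.08×10^-10 m = 0.708 nm.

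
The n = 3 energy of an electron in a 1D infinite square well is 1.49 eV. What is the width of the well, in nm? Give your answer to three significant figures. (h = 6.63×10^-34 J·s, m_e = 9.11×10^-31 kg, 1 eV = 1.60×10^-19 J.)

From E_n = n²h²/(8m_eL²), L = n·h/√(8m_eE_n).
E_3 = 1.49 eV = 2.384×10^-19 J, so L = 3·6.63×10^-34/√(8·9.11×10^-31·2.384×10^-19) = 1.51×10^-9 m = 1.51 nm.

L = 1.51 nm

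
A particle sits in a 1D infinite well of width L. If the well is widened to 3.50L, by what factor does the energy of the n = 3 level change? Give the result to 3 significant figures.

0.0816

E_n ∝ 1/L², so the energy scales by 1/3.50² = 0.0816.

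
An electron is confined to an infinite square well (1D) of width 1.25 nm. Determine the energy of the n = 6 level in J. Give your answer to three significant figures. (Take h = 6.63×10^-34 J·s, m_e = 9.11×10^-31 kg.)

E_6 = 1.39×10^-18 J

For an infinite well E_n = n²h²/(8m_eL²), so E_1 = h²/(8m_eL²) = (6.63×10^-34)²/(8·9.11×10^-31·(1.25×10^-9 m)²) = 3.860×10^-20 J.
Then E_6 = 6²·E_1 = 36·3.860×10^-20 J = 1.39×10^-18 J.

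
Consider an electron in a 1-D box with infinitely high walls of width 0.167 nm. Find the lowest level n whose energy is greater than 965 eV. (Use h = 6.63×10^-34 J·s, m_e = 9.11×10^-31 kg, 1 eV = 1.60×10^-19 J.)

E_1 = h²/(8m_eL²) = 2.163×10^-18 J = 13.52 eV.
Need n² > 965/13.52 = 71.38, i.e. n > 8.449.
The smallest integer satisfying this is n = 9.

n = 9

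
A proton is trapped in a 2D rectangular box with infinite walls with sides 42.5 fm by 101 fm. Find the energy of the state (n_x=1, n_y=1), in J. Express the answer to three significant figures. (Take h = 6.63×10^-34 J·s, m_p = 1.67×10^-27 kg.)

E = 2.14×10^-14 J

For a 2D rectangular well E = (h²/8m_p)·Σ n_i²/L_i² = (6.63×10^-34)²/(8·1.67×10^-27) · [1²/(42.5 fm)² + 1²/(101 fm)²].
Evaluating gives E = 2.14×10^-14 J.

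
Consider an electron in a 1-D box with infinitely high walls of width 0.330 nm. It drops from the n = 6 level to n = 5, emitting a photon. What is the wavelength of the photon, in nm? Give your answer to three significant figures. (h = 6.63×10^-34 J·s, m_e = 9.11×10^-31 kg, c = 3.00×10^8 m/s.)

λ = 32.6 nm

E_1 = h²/(8m_eL²) = 5.538×10^-19 J, so ΔE = (6² − 5²)E_1 = 6.092×10^-18 J.
λ = hc/ΔE = (6.63×10^-34·3.00×10^8)/6.092×10^-18 = 3.26×10^-8 m = 32.6 nm.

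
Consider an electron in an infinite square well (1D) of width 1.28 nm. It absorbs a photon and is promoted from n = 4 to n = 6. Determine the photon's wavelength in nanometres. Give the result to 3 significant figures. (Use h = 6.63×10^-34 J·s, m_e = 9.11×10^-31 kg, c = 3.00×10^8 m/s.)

λ = 270 nm

E_1 = h²/(8m_eL²) = 3.681×10^-20 J, so ΔE = (6² − 4²)E_1 = 7.362×10^-19 J.
λ = hc/ΔE = (6.63×10^-34·3.00×10^8)/7.362×10^-19 = 2.70×10^-7 m = 270 nm.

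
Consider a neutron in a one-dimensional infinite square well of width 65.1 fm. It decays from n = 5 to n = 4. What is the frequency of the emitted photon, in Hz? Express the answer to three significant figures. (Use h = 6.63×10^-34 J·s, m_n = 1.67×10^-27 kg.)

f = 1.05×10^20 Hz

E_1 = h²/(8m_nL²) = 7.764×10^-15 J and ΔE = (5² − 4²)E_1 = 6.988×10^-14 J.
f = ΔE/h = 6.988×10^-14/6.63×10^-34 = 1.05×10^20 Hz.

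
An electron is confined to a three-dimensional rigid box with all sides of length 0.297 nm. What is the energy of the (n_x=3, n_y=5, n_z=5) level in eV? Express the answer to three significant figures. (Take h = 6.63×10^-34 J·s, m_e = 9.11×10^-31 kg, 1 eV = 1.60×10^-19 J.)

E = 252 eV

For a 3D rectangular well E = (h²/8m_e)·Σ n_i²/L_i² = (6.63×10^-34)²/(8·9.11×10^-31) · [3²/(0.297 nm)² + 5²/(0.297 nm)² + 5²/(0.297 nm)²].
Evaluating gives E = 4.034×10^-17 J = 252 eV.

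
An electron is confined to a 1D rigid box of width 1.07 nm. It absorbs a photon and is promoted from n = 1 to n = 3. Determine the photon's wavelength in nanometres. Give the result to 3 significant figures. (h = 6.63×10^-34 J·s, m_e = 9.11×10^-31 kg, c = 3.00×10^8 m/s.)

λ = 472 nm

E_1 = h²/(8m_eL²) = 5.268×10^-20 J, so ΔE = (3² − 1²)E_1 = 4.214×10^-19 J.
λ = hc/ΔE = (6.63×10^-34·3.00×10^8)/4.214×10^-19 = 4.72×10^-7 m = 472 nm.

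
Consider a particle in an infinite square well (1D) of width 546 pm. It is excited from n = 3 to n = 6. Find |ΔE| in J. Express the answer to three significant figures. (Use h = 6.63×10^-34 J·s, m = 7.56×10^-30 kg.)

|ΔE| = 6.58×10^-19 J

E_1 = h²/(8mL²) = 2.438×10^-20 J.
|ΔE| = |3² − 6²|·E_1 = 27·2.438×10^-20 J = 6.58×10^-19 J.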